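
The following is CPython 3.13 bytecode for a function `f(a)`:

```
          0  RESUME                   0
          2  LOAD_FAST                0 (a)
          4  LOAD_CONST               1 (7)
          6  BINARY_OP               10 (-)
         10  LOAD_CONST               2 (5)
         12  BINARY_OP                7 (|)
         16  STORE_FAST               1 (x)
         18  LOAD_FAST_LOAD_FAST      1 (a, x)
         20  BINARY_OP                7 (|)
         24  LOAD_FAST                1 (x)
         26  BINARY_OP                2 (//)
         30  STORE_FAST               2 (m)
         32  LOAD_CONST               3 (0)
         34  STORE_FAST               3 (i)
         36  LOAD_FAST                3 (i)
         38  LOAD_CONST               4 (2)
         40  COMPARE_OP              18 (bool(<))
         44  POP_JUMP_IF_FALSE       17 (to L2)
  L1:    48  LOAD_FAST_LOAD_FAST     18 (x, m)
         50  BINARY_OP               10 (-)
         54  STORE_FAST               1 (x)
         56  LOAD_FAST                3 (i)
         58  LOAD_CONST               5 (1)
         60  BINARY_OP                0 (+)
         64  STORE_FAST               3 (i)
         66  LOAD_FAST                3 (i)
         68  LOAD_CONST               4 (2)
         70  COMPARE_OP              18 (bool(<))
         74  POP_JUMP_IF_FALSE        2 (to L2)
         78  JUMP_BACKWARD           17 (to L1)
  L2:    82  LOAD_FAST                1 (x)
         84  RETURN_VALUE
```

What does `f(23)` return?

LOAD_FAST a → push 23. Stack: [23]
LOAD_CONST → push 7. Stack: [23, 7]
BINARY_OP - → 23 - 7 = 16. Stack: [16]
LOAD_CONST → push 5. Stack: [16, 5]
BINARY_OP | → 16 | 5 = 21. Stack: [21]
STORE_FAST x → x=21. Stack: []
LOAD_FAST_LOAD_FAST a,x → push 23,21. Stack: [23, 21]
BINARY_OP | → 23 | 21 = 23. Stack: [23]
LOAD_FAST x → push 21. Stack: [23, 21]
BINARY_OP // → 23 // 21 = 1. Stack: [1]
STORE_FAST m → m=1. Stack: []
LOAD_CONST → push 0. Stack: [0]
STORE_FAST i → i=0. Stack: []
LOAD_FAST i → push 0. Stack: [0]
LOAD_CONST → push 2. Stack: [0, 2]
COMPARE_OP bool(<) → 0 vs 2 = True. Stack: [True]
POP_JUMP_IF_FALSE → pop True; no jump. Stack: []
LOAD_FAST_LOAD_FAST x,m → push 21,1. Stack: [21, 1]
BINARY_OP - → 21 - 1 = 20. Stack: [20]
STORE_FAST x → x=20. Stack: []
LOAD_FAST i → push 0. Stack: [0]
LOAD_CONST → push 1. Stack: [0, 1]
BINARY_OP + → 0 + 1 = 1. Stack: [1]
STORE_FAST i → i=1. Stack: []
LOAD_FAST i → push 1. Stack: [1]
LOAD_CONST → push 2. Stack: [1, 2]
COMPARE_OP bool(<) → 1 vs 2 = True. Stack: [True]
POP_JUMP_IF_FALSE → pop True; no jump. Stack: []
LOAD_FAST_LOAD_FAST x,m → push 20,1. Stack: [20, 1]
BINARY_OP - → 20 - 1 = 19. Stack: [19]
STORE_FAST x → x=19. Stack: []
LOAD_FAST i → push 1. Stack: [1]
LOAD_CONST → push 1. Stack: [1, 1]
BINARY_OP + → 1 + 1 = 2. Stack: [2]
STORE_FAST i → i=2. Stack: []
LOAD_FAST i → push 2. Stack: [2]
LOAD_CONST → push 2. Stack: [2, 2]
COMPARE_OP bool(<) → 2 vs 2 = False. Stack: [False]
POP_JUMP_IF_FALSE → pop False; jump. Stack: []
LOAD_FAST x → push 19. Stack: [19]
RETURN_VALUE → return 19.

19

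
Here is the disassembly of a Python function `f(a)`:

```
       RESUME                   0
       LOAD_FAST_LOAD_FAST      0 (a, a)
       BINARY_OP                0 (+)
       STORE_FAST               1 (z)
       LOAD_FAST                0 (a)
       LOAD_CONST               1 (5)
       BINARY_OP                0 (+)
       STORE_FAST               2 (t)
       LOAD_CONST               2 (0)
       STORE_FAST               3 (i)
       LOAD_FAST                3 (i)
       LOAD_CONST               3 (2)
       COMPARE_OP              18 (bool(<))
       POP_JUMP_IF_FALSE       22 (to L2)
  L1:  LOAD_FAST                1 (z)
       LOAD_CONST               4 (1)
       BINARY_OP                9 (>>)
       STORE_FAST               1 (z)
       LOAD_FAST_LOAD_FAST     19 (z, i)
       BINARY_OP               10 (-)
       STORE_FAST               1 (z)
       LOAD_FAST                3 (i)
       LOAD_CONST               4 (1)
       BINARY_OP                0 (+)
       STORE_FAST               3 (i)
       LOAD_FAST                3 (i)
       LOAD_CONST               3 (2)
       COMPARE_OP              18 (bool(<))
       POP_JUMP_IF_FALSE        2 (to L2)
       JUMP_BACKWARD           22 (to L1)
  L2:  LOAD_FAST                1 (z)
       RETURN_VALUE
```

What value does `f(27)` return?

LOAD_FAST_LOAD_FAST a,a → push 27,27. Stack: [27, 27]
BINARY_OP + → 27 + 27 = 54. Stack: [54]
STORE_FAST z → z=54. Stack: []
LOAD_FAST a → push 27. Stack: [27]
LOAD_CONST → push 5. Stack: [27, 5]
BINARY_OP + → 27 + 5 = 32. Stack: [32]
STORE_FAST t → t=32. Stack: []
LOAD_CONST → push 0. Stack: [0]
STORE_FAST i → i=0. Stack: []
LOAD_FAST i → push 0. Stack: [0]
LOAD_CONST → push 2. Stack: [0, 2]
COMPARE_OP bool(<) → 0 vs 2 = True. Stack: [True]
POP_JUMP_IF_FALSE → pop True; no jump. Stack: []
LOAD_FAST z → push 54. Stack: [54]
LOAD_CONST → push 1. Stack: [54, 1]
BINARY_OP >> → 54 >> 1 = 27. Stack: [27]
STORE_FAST z → z=27. Stack: []
LOAD_FAST_LOAD_FAST z,i → push 27,0. Stack: [27, 0]
BINARY_OP - → 27 - 0 = 27. Stack: [27]
STORE_FAST z → z=27. Stack: []
LOAD_FAST i → push 0. Stack: [0]
LOAD_CONST → push 1. Stack: [0, 1]
BINARY_OP + → 0 + 1 = 1. Stack: [1]
STORE_FAST i → i=1. Stack: []
LOAD_FAST i → push 1. Stack: [1]
LOAD_CONST → push 2. Stack: [1, 2]
COMPARE_OP bool(<) → 1 vs 2 = True. Stack: [True]
POP_JUMP_IF_FALSE → pop True; no jump. Stack: []
LOAD_FAST z → push 27. Stack: [27]
LOAD_CONST → push 1. Stack: [27, 1]
BINARY_OP >> → 27 >> 1 = 13. Stack: [13]
STORE_FAST z → z=13. Stack: []
LOAD_FAST_LOAD_FAST z,i → push 13,1. Stack: [13, 1]
BINARY_OP - → 13 - 1 = 12. Stack: [12]
STORE_FAST z → z=12. Stack: []
LOAD_FAST i → push 1. Stack: [1]
LOAD_CONST → push 1. Stack: [1, 1]
BINARY_OP + → 1 + 1 = 2. Stack: [2]
STORE_FAST i → i=2. Stack: []
LOAD_FAST i → push 2. Stack: [2]
LOAD_CONST → push 2. Stack: [2, 2]
COMPARE_OP bool(<) → 2 vs 2 = False. Stack: [False]
POP_JUMP_IF_FALSE → pop False; jump. Stack: []
LOAD_FAST z → push 12. Stack: [12]
RETURN_VALUE → return 12.

12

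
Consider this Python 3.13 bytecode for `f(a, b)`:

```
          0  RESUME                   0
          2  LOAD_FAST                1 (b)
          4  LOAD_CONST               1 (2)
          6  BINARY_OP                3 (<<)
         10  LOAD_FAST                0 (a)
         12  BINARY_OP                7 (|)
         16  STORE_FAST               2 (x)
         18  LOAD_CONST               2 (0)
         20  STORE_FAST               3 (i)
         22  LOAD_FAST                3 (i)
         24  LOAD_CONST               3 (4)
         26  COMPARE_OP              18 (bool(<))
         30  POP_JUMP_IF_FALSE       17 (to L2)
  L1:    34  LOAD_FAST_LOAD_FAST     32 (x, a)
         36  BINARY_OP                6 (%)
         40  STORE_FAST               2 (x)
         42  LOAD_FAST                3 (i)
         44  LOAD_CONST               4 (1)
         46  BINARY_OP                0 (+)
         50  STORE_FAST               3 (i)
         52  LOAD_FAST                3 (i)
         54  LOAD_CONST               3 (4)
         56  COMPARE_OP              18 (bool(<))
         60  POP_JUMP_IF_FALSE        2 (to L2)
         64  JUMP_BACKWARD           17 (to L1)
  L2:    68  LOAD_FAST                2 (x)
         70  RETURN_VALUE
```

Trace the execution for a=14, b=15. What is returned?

LOAD_FAST b → push 15. Stack: [15]
LOAD_CONST → push 2. Stack: [15, 2]
BINARY_OP << → 15 << 2 = 60. Stack: [60]
LOAD_FAST a → push 14. Stack: [60, 14]
BINARY_OP | → 60 | 14 = 62. Stack: [62]
STORE_FAST x → x=62. Stack: []
LOAD_CONST → push 0. Stack: [0]
STORE_FAST i → i=0. Stack: []
LOAD_FAST i → push 0. Stack: [0]
LOAD_CONST → push 4. Stack: [0, 4]
COMPARE_OP bool(<) → 0 vs 4 = True. Stack: [True]
POP_JUMP_IF_FALSE → pop True; no jump. Stack: []
LOAD_FAST_LOAD_FAST x,a → push 62,14. Stack: [62, 14]
BINARY_OP % → 62 % 14 = 6. Stack: [6]
STORE_FAST x → x=6. Stack: []
LOAD_FAST i → push 0. Stack: [0]
LOAD_CONST → push 1. Stack: [0, 1]
BINARY_OP + → 0 + 1 = 1. Stack: [1]
STORE_FAST i → i=1. Stack: []
LOAD_FAST i → push 1. Stack: [1]
LOAD_CONST → push 4. Stack: [1, 4]
COMPARE_OP bool(<) → 1 vs 4 = True. Stack: [True]
POP_JUMP_IF_FALSE → pop True; no jump. Stack: []
LOAD_FAST_LOAD_FAST x,a → push 6,14. Stack: [6, 14]
BINARY_OP % → 6 % 14 = 6. Stack: [6]
STORE_FAST x → x=6. Stack: []
LOAD_FAST i → push 1. Stack: [1]
LOAD_CONST → push 1. Stack: [1, 1]
BINARY_OP + → 1 + 1 = 2. Stack: [2]
STORE_FAST i → i=2. Stack: []
LOAD_FAST i → push 2. Stack: [2]
LOAD_CONST → push 4. Stack: [2, 4]
COMPARE_OP bool(<) → 2 vs 4 = True. Stack: [True]
POP_JUMP_IF_FALSE → pop True; no jump. Stack: []
LOAD_FAST_LOAD_FAST x,a → push 6,14. Stack: [6, 14]
BINARY_OP % → 6 % 14 = 6. Stack: [6]
STORE_FAST x → x=6. Stack: []
LOAD_FAST i → push 2. Stack: [2]
LOAD_CONST → push 1. Stack: [2, 1]
BINARY_OP + → 2 + 1 = 3. Stack: [3]
STORE_FAST i → i=3. Stack: []
LOAD_FAST i → push 3. Stack: [3]
LOAD_CONST → push 4. Stack: [3, 4]
COMPARE_OP bool(<) → 3 vs 4 = True. Stack: [True]
POP_JUMP_IF_FALSE → pop True; no jump. Stack: []
LOAD_FAST_LOAD_FAST x,a → push 6,14. Stack: [6, 14]
BINARY_OP % → 6 % 14 = 6. Stack: [6]
STORE_FAST x → x=6. Stack: []
LOAD_FAST i → push 3. Stack: [3]
LOAD_CONST → push 1. Stack: [3, 1]
BINARY_OP + → 3 + 1 = 4. Stack: [4]
STORE_FAST i → i=4. Stack: []
LOAD_FAST i → push 4. Stack: [4]
LOAD_CONST → push 4. Stack: [4, 4]
COMPARE_OP bool(<) → 4 vs 4 = False. Stack: [False]
POP_JUMP_IF_FALSE → pop False; jump. Stack: []
LOAD_FAST x → push 6. Stack: [6]
RETURN_VALUE → return 6.

6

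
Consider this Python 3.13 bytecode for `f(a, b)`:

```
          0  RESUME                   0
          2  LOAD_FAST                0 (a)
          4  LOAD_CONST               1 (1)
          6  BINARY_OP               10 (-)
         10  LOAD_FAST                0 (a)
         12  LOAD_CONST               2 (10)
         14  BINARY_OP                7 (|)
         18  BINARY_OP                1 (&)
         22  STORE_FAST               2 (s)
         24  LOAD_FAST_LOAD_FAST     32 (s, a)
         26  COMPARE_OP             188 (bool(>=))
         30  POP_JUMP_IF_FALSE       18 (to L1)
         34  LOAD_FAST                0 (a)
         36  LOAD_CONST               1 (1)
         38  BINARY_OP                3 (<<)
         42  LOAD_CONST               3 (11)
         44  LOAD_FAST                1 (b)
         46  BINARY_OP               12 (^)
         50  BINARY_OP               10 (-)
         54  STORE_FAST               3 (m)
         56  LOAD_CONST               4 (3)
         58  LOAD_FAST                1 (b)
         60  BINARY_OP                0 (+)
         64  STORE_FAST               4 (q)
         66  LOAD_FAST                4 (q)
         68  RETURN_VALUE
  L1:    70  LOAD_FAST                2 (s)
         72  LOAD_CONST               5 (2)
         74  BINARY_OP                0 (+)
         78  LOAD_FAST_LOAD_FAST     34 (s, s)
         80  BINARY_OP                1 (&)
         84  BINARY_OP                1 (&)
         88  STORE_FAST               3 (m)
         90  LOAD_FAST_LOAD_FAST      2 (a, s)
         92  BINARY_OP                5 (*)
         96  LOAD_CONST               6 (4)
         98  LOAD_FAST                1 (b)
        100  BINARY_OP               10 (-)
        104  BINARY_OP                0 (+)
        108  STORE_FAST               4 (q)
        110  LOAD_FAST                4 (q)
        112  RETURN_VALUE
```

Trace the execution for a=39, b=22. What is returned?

1464

LOAD_FAST a → push 39. Stack: [39]
LOAD_CONST → push 1. Stack: [39, 1]
BINARY_OP - → 39 - 1 = 38. Stack: [38]
LOAD_FAST a → push 39. Stack: [38, 39]
LOAD_CONST → push 10. Stack: [38, 39, 10]
BINARY_OP | → 39 | 10 = 47. Stack: [38, 47]
BINARY_OP & → 38 & 47 = 38. Stack: [38]
STORE_FAST s → s=38. Stack: []
LOAD_FAST_LOAD_FAST s,a → push 38,39. Stack: [38, 39]
COMPARE_OP bool(>=) → 38 vs 39 = False. Stack: [False]
POP_JUMP_IF_FALSE → pop False; jump. Stack: []
LOAD_FAST s → push 38. Stack: [38]
LOAD_CONST → push 2. Stack: [38, 2]
BINARY_OP + → 38 + 2 = 40. Stack: [40]
LOAD_FAST_LOAD_FAST s,s → push 38,38. Stack: [40, 38, 38]
BINARY_OP & → 38 & 38 = 38. Stack: [40, 38]
BINARY_OP & → 40 & 38 = 32. Stack: [32]
STORE_FAST m → m=32. Stack: []
LOAD_FAST_LOAD_FAST a,s → push 39,38. Stack: [39, 38]
BINARY_OP * → 39 * 38 = 1482. Stack: [1482]
LOAD_CONST → push 4. Stack: [1482, 4]
LOAD_FAST b → push 22. Stack: [1482, 4, 22]
BINARY_OP - → 4 - 22 = -18. Stack: [1482, -18]
BINARY_OP + → 1482 + -18 = 1464. Stack: [1464]
STORE_FAST q → q=1464. Stack: []
LOAD_FAST q → push 1464. Stack: [1464]
RETURN_VALUE → return 1464.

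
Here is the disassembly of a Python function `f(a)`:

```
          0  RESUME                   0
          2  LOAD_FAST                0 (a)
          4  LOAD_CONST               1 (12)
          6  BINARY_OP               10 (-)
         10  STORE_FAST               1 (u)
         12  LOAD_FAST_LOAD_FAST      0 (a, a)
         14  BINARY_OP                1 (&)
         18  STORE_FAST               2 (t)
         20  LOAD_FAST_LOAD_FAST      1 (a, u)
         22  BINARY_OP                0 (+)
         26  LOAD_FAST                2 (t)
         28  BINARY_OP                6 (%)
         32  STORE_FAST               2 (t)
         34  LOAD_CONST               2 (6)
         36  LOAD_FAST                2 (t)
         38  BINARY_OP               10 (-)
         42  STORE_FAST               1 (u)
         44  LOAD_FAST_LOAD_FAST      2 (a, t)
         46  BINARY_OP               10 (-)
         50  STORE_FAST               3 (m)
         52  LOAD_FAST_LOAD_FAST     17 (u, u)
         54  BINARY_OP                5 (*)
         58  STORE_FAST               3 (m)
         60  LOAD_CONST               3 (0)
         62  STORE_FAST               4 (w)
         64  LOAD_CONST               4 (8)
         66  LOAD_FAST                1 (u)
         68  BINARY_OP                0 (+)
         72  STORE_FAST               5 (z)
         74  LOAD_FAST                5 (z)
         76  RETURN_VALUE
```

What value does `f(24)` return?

2

LOAD_FAST a → push 24. Stack: [24]
LOAD_CONST → push 12. Stack: [24, 12]
BINARY_OP - → 24 - 12 = 12. Stack: [12]
STORE_FAST u → u=12. Stack: []
LOAD_FAST_LOAD_FAST a,a → push 24,24. Stack: [24, 24]
BINARY_OP & → 24 & 24 = 24. Stack: [24]
STORE_FAST t → t=24. Stack: []
LOAD_FAST_LOAD_FAST a,u → push 24,12. Stack: [24, 12]
BINARY_OP + → 24 + 12 = 36. Stack: [36]
LOAD_FAST t → push 24. Stack: [36, 24]
BINARY_OP % → 36 % 24 = 12. Stack: [12]
STORE_FAST t → t=12. Stack: []
LOAD_CONST → push 6. Stack: [6]
LOAD_FAST t → push 12. Stack: [6, 12]
BINARY_OP - → 6 - 12 = -6. Stack: [-6]
STORE_FAST u → u=-6. Stack: []
LOAD_FAST_LOAD_FAST a,t → push 24,12. Stack: [24, 12]
BINARY_OP - → 24 - 12 = 12. Stack: [12]
STORE_FAST m → m=12. Stack: []
LOAD_FAST_LOAD_FAST u,u → push -6,-6. Stack: [-6, -6]
BINARY_OP * → -6 * -6 = 36. Stack: [36]
STORE_FAST m → m=36. Stack: []
LOAD_CONST → push 0. Stack: [0]
STORE_FAST w → w=0. Stack: []
LOAD_CONST → push 8. Stack: [8]
LOAD_FAST u → push -6. Stack: [8, -6]
BINARY_OP + → 8 + -6 = 2. Stack: [2]
STORE_FAST z → z=2. Stack: []
LOAD_FAST z → push 2. Stack: [2]
RETURN_VALUE → return 2.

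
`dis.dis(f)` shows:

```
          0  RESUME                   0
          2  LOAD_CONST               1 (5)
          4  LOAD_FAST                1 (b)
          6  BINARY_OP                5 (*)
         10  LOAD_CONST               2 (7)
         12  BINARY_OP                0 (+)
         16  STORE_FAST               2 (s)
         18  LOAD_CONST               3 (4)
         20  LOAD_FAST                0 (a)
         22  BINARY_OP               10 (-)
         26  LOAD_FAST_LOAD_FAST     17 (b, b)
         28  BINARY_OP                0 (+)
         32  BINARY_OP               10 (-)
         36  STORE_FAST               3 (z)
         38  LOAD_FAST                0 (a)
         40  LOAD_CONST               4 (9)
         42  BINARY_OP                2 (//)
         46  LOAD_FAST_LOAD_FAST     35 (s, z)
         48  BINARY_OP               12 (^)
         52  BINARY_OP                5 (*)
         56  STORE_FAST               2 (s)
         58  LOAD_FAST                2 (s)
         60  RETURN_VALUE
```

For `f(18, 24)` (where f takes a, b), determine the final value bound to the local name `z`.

-62

LOAD_CONST → push 5. Stack: [5]
LOAD_FAST b → push 24. Stack: [5, 24]
BINARY_OP * → 5 * 24 = 120. Stack: [120]
LOAD_CONST → push 7. Stack: [120, 7]
BINARY_OP + → 120 + 7 = 127. Stack: [127]
STORE_FAST s → s=127. Stack: []
LOAD_CONST → push 4. Stack: [4]
LOAD_FAST a → push 18. Stack: [4, 18]
BINARY_OP - → 4 - 18 = -14. Stack: [-14]
LOAD_FAST_LOAD_FAST b,b → push 24,24. Stack: [-14, 24, 24]
BINARY_OP + → 24 + 24 = 48. Stack: [-14, 48]
BINARY_OP - → -14 - 48 = -62. Stack: [-62]
STORE_FAST z → z=-62. Stack: []
LOAD_FAST a → push 18. Stack: [18]
LOAD_CONST → push 9. Stack: [18, 9]
BINARY_OP // → 18 // 9 = 2. Stack: [2]
LOAD_FAST_LOAD_FAST s,z → push 127,-62. Stack: [2, 127, -62]
BINARY_OP ^ → 127 ^ -62 = -67. Stack: [2, -67]
BINARY_OP * → 2 * -67 = -134. Stack: [-134]
STORE_FAST s → s=-134. Stack: []
LOAD_FAST s → push -134. Stack: [-134]
RETURN_VALUE → return -134.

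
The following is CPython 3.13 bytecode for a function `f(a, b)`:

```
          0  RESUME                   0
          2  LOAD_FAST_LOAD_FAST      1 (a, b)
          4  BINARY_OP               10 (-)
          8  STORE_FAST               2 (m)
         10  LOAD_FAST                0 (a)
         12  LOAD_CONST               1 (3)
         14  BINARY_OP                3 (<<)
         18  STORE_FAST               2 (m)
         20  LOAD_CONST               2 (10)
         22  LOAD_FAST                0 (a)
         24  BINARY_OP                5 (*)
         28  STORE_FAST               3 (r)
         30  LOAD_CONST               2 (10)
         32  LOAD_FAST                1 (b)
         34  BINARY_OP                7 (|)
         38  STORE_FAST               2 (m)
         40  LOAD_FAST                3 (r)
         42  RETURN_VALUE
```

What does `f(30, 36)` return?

LOAD_FAST_LOAD_FAST a,b → push 30,36. Stack: [30, 36]
BINARY_OP - → 30 - 36 = -6. Stack: [-6]
STORE_FAST m → m=-6. Stack: []
LOAD_FAST a → push 30. Stack: [30]
LOAD_CONST → push 3. Stack: [30, 3]
BINARY_OP << → 30 << 3 = 240. Stack: [240]
STORE_FAST m → m=240. Stack: []
LOAD_CONST → push 10. Stack: [10]
LOAD_FAST a → push 30. Stack: [10, 30]
BINARY_OP * → 10 * 30 = 300. Stack: [300]
STORE_FAST r → r=300. Stack: []
LOAD_CONST → push 10. Stack: [10]
LOAD_FAST b → push 36. Stack: [10, 36]
BINARY_OP | → 10 | 36 = 46. Stack: [46]
STORE_FAST m → m=46. Stack: []
LOAD_FAST r → push 300. Stack: [300]
RETURN_VALUE → return 300.

300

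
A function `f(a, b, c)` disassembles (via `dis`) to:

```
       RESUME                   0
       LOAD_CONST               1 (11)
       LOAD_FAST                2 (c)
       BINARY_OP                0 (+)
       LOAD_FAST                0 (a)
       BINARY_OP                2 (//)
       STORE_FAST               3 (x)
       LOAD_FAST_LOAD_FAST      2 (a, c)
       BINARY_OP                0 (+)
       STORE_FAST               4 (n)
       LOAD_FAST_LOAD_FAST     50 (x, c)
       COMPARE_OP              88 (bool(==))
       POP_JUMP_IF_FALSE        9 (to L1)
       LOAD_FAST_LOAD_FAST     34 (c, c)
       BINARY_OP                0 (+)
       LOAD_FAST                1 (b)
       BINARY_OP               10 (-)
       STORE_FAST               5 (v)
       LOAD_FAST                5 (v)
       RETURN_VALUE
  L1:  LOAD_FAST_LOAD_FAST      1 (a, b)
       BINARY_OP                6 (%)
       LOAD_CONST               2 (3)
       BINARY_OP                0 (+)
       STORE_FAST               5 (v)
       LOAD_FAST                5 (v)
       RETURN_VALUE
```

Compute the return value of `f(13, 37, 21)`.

LOAD_CONST → push 11. Stack: [11]
LOAD_FAST c → push 21. Stack: [11, 21]
BINARY_OP + → 11 + 21 = 32. Stack: [32]
LOAD_FAST a → push 13. Stack: [32, 13]
BINARY_OP // → 32 // 13 = 2. Stack: [2]
STORE_FAST x → x=2. Stack: []
LOAD_FAST_LOAD_FAST a,c → push 13,21. Stack: [13, 21]
BINARY_OP + → 13 + 21 = 34. Stack: [34]
STORE_FAST n → n=34. Stack: []
LOAD_FAST_LOAD_FAST x,c → push 2,21. Stack: [2, 21]
COMPARE_OP bool(==) → 2 vs 21 = False. Stack: [False]
POP_JUMP_IF_FALSE → pop False; jump. Stack: []
LOAD_FAST_LOAD_FAST a,b → push 13,37. Stack: [13, 37]
BINARY_OP % → 13 % 37 = 13. Stack: [13]
LOAD_CONST → push 3. Stack: [13, 3]
BINARY_OP + → 13 + 3 = 16. Stack: [16]
STORE_FAST v → v=16. Stack: []
LOAD_FAST v → push 16. Stack: [16]
RETURN_VALUE → return 16.

16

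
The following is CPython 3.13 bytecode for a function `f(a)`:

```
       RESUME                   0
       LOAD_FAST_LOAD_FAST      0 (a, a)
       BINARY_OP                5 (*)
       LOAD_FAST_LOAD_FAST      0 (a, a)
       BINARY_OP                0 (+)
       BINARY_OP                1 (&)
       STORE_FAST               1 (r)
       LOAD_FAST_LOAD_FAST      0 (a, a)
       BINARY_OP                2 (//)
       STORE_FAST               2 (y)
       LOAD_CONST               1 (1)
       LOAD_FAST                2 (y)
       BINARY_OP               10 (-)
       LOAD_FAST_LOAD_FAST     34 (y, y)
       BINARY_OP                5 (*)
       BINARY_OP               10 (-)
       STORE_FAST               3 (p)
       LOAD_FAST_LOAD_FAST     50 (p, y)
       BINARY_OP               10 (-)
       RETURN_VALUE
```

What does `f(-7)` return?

-2

LOAD_FAST_LOAD_FAST a,a → push -7,-7. Stack: [-7, -7]
BINARY_OP * → -7 * -7 = 49. Stack: [49]
LOAD_FAST_LOAD_FAST a,a → push -7,-7. Stack: [49, -7, -7]
BINARY_OP + → -7 + -7 = -14. Stack: [49, -14]
BINARY_OP & → 49 & -14 = 48. Stack: [48]
STORE_FAST r → r=48. Stack: []
LOAD_FAST_LOAD_FAST a,a → push -7,-7. Stack: [-7, -7]
BINARY_OP // → -7 // -7 = 1. Stack: [1]
STORE_FAST y → y=1. Stack: []
LOAD_CONST → push 1. Stack: [1]
LOAD_FAST y → push 1. Stack: [1, 1]
BINARY_OP - → 1 - 1 = 0. Stack: [0]
LOAD_FAST_LOAD_FAST y,y → push 1,1. Stack: [0, 1, 1]
BINARY_OP * → 1 * 1 = 1. Stack: [0, 1]
BINARY_OP - → 0 - 1 = -1. Stack: [-1]
STORE_FAST p → p=-1. Stack: []
LOAD_FAST_LOAD_FAST p,y → push -1,1. Stack: [-1, 1]
BINARY_OP - → -1 - 1 = -2. Stack: [-2]
RETURN_VALUE → return -2.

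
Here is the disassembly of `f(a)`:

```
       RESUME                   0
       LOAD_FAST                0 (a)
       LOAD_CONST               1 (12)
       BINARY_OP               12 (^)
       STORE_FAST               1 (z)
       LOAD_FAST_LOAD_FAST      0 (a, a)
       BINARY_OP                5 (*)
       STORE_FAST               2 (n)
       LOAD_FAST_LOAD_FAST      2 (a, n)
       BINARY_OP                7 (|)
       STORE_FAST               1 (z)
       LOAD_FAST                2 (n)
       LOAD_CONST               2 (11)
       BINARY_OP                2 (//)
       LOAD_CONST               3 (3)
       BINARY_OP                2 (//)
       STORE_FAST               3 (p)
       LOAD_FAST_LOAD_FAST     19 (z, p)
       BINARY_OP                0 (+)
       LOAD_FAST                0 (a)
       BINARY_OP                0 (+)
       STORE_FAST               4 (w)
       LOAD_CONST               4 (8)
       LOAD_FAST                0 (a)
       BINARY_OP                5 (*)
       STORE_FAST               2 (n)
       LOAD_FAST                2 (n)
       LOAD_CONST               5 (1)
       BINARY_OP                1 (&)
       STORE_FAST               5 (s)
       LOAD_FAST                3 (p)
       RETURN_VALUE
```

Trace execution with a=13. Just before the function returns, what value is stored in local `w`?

191

LOAD_FAST a → push 13. Stack: [13]
LOAD_CONST → push 12. Stack: [13, 12]
BINARY_OP ^ → 13 ^ 12 = 1. Stack: [1]
STORE_FAST z → z=1. Stack: []
LOAD_FAST_LOAD_FAST a,a → push 13,13. Stack: [13, 13]
BINARY_OP * → 13 * 13 = 169. Stack: [169]
STORE_FAST n → n=169. Stack: []
LOAD_FAST_LOAD_FAST a,n → push 13,169. Stack: [13, 169]
BINARY_OP | → 13 | 169 = 173. Stack: [173]
STORE_FAST z → z=173. Stack: []
LOAD_FAST n → push 169. Stack: [169]
LOAD_CONST → push 11. Stack: [169, 11]
BINARY_OP // → 169 // 11 = 15. Stack: [15]
LOAD_CONST → push 3. Stack: [15, 3]
BINARY_OP // → 15 // 3 = 5. Stack: [5]
STORE_FAST p → p=5. Stack: []
LOAD_FAST_LOAD_FAST z,p → push 173,5. Stack: [173, 5]
BINARY_OP + → 173 + 5 = 178. Stack: [178]
LOAD_FAST a → push 13. Stack: [178, 13]
BINARY_OP + → 178 + 13 = 191. Stack: [191]
STORE_FAST w → w=191. Stack: []
LOAD_CONST → push 8. Stack: [8]
LOAD_FAST a → push 13. Stack: [8, 13]
BINARY_OP * → 8 * 13 = 104. Stack: [104]
STORE_FAST n → n=104. Stack: []
LOAD_FAST n → push 104. Stack: [104]
LOAD_CONST → push 1. Stack: [104, 1]
BINARY_OP & → 104 & 1 = 0. Stack: [0]
STORE_FAST s → s=0. Stack: []
LOAD_FAST p → push 5. Stack: [5]
RETURN_VALUE → return 5.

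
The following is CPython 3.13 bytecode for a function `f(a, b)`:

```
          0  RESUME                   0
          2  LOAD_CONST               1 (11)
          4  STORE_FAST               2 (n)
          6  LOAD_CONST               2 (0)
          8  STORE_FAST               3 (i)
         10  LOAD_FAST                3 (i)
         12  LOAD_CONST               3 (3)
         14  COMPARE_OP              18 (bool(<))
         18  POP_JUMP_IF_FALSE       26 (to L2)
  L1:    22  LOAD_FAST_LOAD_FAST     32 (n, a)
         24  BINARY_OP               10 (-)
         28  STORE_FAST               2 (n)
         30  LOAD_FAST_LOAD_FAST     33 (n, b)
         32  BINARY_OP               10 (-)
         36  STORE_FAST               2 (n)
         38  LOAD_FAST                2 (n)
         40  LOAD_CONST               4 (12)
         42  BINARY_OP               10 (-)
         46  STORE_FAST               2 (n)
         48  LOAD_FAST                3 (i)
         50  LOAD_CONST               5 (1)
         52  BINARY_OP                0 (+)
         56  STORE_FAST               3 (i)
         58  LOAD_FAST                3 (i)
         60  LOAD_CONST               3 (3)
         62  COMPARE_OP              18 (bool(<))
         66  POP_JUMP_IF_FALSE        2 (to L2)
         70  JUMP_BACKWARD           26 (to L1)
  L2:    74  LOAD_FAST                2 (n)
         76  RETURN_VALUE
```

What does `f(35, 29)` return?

LOAD_CONST → push 11
STORE_FAST n → n=11
LOAD_CONST → push 0
STORE_FAST i → i=0
LOAD_FAST i → push 0
LOAD_CONST → push 3
COMPARE_OP bool(<) → 0 vs 3 = True
POP_JUMP_IF_FALSE → pop True; no jump
LOAD_FAST_LOAD_FAST n,a → push 11,35
BINARY_OP - → 11 - 35 = -24
STORE_FAST n → n=-24
LOAD_FAST_LOAD_FAST n,b → push -24,29
BINARY_OP - → -24 - 29 = -53
STORE_FAST n → n=-53
LOAD_FAST n → push -53
LOAD_CONST → push 12
BINARY_OP - → -53 - 12 = -65
STORE_FAST n → n=-65
LOAD_FAST i → push 0
LOAD_CONST → push 1
BINARY_OP + → 0 + 1 = 1
STORE_FAST i → i=1
LOAD_FAST i → push 1
LOAD_CONST → push 3
COMPARE_OP bool(<) → 1 vs 3 = True
POP_JUMP_IF_FALSE → pop True; no jump
LOAD_FAST_LOAD_FAST n,a → push -65,35
BINARY_OP - → -65 - 35 = -100
STORE_FAST n → n=-100
LOAD_FAST_LOAD_FAST n,b → push -100,29
BINARY_OP - → -100 - 29 = -129
STORE_FAST n → n=-129
LOAD_FAST n → push -129
LOAD_CONST → push 12
BINARY_OP - → -129 - 12 = -141
STORE_FAST n → n=-141
LOAD_FAST i → push 1
LOAD_CONST → push 1
BINARY_OP + → 1 + 1 = 2
STORE_FAST i → i=2
LOAD_FAST i → push 2
LOAD_CONST → push 3
COMPARE_OP bool(<) → 2 vs 3 = True
POP_JUMP_IF_FALSE → pop True; no jump
LOAD_FAST_LOAD_FAST n,a → push -141,35
BINARY_OP - → -141 - 35 = -176
STORE_FAST n → n=-176
LOAD_FAST_LOAD_FAST n,b → push -176,29
BINARY_OP - → -176 - 29 = -205
STORE_FAST n → n=-205
LOAD_FAST n → push -205
LOAD_CONST → push 12
BINARY_OP - → -205 - 12 = -217
STORE_FAST n → n=-217
LOAD_FAST i → push 2
LOAD_CONST → push 1
BINARY_OP + → 2 + 1 = 3
STORE_FAST i → i=3
LOAD_FAST i → push 3
LOAD_CONST → push 3
COMPARE_OP bool(<) → 3 vs 3 = False
POP_JUMP_IF_FALSE → pop False; jump
LOAD_FAST n → push -217
RETURN_VALUE → return -217.

-217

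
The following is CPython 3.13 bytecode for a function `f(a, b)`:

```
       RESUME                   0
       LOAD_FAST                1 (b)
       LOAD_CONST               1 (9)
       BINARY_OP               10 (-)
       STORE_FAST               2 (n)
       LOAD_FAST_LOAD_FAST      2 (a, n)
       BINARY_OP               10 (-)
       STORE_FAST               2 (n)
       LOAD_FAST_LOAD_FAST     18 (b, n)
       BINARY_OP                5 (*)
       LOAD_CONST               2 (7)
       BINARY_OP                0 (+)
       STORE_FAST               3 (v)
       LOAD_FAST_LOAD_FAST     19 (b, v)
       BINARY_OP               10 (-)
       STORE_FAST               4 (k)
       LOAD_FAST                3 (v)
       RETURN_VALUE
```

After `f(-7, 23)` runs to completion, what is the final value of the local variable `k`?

LOAD_FAST b → push 23. Stack: [23]
LOAD_CONST → push 9. Stack: [23, 9]
BINARY_OP - → 23 - 9 = 14. Stack: [14]
STORE_FAST n → n=14. Stack: []
LOAD_FAST_LOAD_FAST a,n → push -7,14. Stack: [-7, 14]
BINARY_OP - → -7 - 14 = -21. Stack: [-21]
STORE_FAST n → n=-21. Stack: []
LOAD_FAST_LOAD_FAST b,n → push 23,-21. Stack: [23, -21]
BINARY_OP * → 23 * -21 = -483. Stack: [-483]
LOAD_CONST → push 7. Stack: [-483, 7]
BINARY_OP + → -483 + 7 = -476. Stack: [-476]
STORE_FAST v → v=-476. Stack: []
LOAD_FAST_LOAD_FAST b,v → push 23,-476. Stack: [23, -476]
BINARY_OP - → 23 - -476 = 499. Stack: [499]
STORE_FAST k → k=499. Stack: []
LOAD_FAST v → push -476. Stack: [-476]
RETURN_VALUE → return -476.

499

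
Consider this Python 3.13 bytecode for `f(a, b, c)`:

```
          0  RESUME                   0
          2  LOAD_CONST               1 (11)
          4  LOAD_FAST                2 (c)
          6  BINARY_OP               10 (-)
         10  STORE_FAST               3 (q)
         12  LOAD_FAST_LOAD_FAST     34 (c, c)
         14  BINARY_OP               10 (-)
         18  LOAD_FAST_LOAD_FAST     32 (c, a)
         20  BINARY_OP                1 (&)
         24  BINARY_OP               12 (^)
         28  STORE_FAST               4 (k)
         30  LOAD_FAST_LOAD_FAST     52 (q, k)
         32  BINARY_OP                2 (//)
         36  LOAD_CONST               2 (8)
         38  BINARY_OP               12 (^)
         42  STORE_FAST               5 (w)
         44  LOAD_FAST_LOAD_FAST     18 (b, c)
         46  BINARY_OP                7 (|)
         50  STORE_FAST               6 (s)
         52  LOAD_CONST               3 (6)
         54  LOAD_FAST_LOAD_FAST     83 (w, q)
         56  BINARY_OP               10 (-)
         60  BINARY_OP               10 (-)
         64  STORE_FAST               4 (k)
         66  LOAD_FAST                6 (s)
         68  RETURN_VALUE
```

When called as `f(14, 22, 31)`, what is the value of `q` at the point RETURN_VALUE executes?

LOAD_CONST → push 11. Stack: [11]
LOAD_FAST c → push 31. Stack: [11, 31]
BINARY_OP - → 11 - 31 = -20. Stack: [-20]
STORE_FAST q → q=-20. Stack: []
LOAD_FAST_LOAD_FAST c,c → push 31,31. Stack: [31, 31]
BINARY_OP - → 31 - 31 = 0. Stack: [0]
LOAD_FAST_LOAD_FAST c,a → push 31,14. Stack: [0, 31, 14]
BINARY_OP & → 31 & 14 = 14. Stack: [0, 14]
BINARY_OP ^ → 0 ^ 14 = 14. Stack: [14]
STORE_FAST k → k=14. Stack: []
LOAD_FAST_LOAD_FAST q,k → push -20,14. Stack: [-20, 14]
BINARY_OP // → -20 // 14 = -2. Stack: [-2]
LOAD_CONST → push 8. Stack: [-2, 8]
BINARY_OP ^ → -2 ^ 8 = -10. Stack: [-10]
STORE_FAST w → w=-10. Stack: []
LOAD_FAST_LOAD_FAST b,c → push 22,31. Stack: [22, 31]
BINARY_OP | → 22 | 31 = 31. Stack: [31]
STORE_FAST s → s=31. Stack: []
LOAD_CONST → push 6. Stack: [6]
LOAD_FAST_LOAD_FAST w,q → push -10,-20. Stack: [6, -10, -20]
BINARY_OP - → -10 - -20 = 10. Stack: [6, 10]
BINARY_OP - → 6 - 10 = -4. Stack: [-4]
STORE_FAST k → k=-4. Stack: []
LOAD_FAST s → push 31. Stack: [31]
RETURN_VALUE → return 31.

-20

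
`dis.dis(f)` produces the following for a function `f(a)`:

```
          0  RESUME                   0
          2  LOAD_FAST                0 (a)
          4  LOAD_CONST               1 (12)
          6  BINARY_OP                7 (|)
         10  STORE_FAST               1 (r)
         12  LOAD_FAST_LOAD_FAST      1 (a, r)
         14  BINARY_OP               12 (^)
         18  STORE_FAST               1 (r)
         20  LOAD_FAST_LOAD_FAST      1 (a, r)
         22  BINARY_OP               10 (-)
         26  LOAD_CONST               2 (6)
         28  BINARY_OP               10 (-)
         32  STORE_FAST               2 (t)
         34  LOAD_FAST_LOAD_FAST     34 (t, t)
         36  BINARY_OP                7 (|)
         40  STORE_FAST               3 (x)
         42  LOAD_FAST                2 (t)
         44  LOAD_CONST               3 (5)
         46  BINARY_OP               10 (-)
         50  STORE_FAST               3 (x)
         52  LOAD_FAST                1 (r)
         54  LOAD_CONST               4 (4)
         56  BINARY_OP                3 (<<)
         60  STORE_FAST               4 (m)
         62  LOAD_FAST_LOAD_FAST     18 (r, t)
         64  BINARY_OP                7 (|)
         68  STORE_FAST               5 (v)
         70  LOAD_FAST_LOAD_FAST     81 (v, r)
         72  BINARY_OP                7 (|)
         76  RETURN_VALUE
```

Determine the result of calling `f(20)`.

LOAD_FAST a → push 20. Stack: [20]
LOAD_CONST → push 12. Stack: [20, 12]
BINARY_OP | → 20 | 12 = 28. Stack: [28]
STORE_FAST r → r=28. Stack: []
LOAD_FAST_LOAD_FAST a,r → push 20,28. Stack: [20, 28]
BINARY_OP ^ → 20 ^ 28 = 8. Stack: [8]
STORE_FAST r → r=8. Stack: []
LOAD_FAST_LOAD_FAST a,r → push 20,8. Stack: [20, 8]
BINARY_OP - → 20 - 8 = 12. Stack: [12]
LOAD_CONST → push 6. Stack: [12, 6]
BINARY_OP - → 12 - 6 = 6. Stack: [6]
STORE_FAST t → t=6. Stack: []
LOAD_FAST_LOAD_FAST t,t → push 6,6. Stack: [6, 6]
BINARY_OP | → 6 | 6 = 6. Stack: [6]
STORE_FAST x → x=6. Stack: []
LOAD_FAST t → push 6. Stack: [6]
LOAD_CONST → push 5. Stack: [6, 5]
BINARY_OP - → 6 - 5 = 1. Stack: [1]
STORE_FAST x → x=1. Stack: []
LOAD_FAST r → push 8. Stack: [8]
LOAD_CONST → push 4. Stack: [8, 4]
BINARY_OP << → 8 << 4 = 128. Stack: [128]
STORE_FAST m → m=128. Stack: []
LOAD_FAST_LOAD_FAST r,t → push 8,6. Stack: [8, 6]
BINARY_OP | → 8 | 6 = 14. Stack: [14]
STORE_FAST v → v=14. Stack: []
LOAD_FAST_LOAD_FAST v,r → push 14,8. Stack: [14, 8]
BINARY_OP | → 14 | 8 = 14. Stack: [14]
RETURN_VALUE → return 14.

14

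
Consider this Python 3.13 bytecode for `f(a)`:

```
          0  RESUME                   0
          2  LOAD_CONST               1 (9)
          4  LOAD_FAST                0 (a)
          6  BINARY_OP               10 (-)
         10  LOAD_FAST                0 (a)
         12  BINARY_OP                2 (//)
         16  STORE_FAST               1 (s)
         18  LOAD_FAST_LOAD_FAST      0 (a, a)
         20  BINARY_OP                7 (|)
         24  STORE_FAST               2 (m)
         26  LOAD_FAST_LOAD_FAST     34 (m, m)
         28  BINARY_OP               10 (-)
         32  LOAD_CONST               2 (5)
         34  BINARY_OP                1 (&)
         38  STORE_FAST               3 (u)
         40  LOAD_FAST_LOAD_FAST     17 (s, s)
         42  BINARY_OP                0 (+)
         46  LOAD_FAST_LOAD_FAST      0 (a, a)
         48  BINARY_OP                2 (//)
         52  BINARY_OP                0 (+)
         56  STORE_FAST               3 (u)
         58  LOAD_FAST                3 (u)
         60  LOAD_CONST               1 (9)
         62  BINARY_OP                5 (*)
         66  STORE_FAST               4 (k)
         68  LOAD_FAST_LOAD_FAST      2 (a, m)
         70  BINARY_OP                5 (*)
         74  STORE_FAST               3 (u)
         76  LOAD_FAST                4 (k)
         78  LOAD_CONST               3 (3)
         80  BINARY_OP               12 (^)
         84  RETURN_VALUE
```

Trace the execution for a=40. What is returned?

LOAD_CONST → push 9. Stack: [9]
LOAD_FAST a → push 40. Stack: [9, 40]
BINARY_OP - → 9 - 40 = -31. Stack: [-31]
LOAD_FAST a → push 40. Stack: [-31, 40]
BINARY_OP // → -31 // 40 = -1. Stack: [-1]
STORE_FAST s → s=-1. Stack: []
LOAD_FAST_LOAD_FAST a,a → push 40,40. Stack: [40, 40]
BINARY_OP | → 40 | 40 = 40. Stack: [40]
STORE_FAST m → m=40. Stack: []
LOAD_FAST_LOAD_FAST m,m → push 40,40. Stack: [40, 40]
BINARY_OP - → 40 - 40 = 0. Stack: [0]
LOAD_CONST → push 5. Stack: [0, 5]
BINARY_OP & → 0 & 5 = 0. Stack: [0]
STORE_FAST u → u=0. Stack: []
LOAD_FAST_LOAD_FAST s,s → push -1,-1. Stack: [-1, -1]
BINARY_OP + → -1 + -1 = -2. Stack: [-2]
LOAD_FAST_LOAD_FAST a,a → push 40,40. Stack: [-2, 40, 40]
BINARY_OP // → 40 // 40 = 1. Stack: [-2, 1]
BINARY_OP + → -2 + 1 = -1. Stack: [-1]
STORE_FAST u → u=-1. Stack: []
LOAD_FAST u → push -1. Stack: [-1]
LOAD_CONST → push 9. Stack: [-1, 9]
BINARY_OP * → -1 * 9 = -9. Stack: [-9]
STORE_FAST k → k=-9. Stack: []
LOAD_FAST_LOAD_FAST a,m → push 40,40. Stack: [40, 40]
BINARY_OP * → 40 * 40 = 1600. Stack: [1600]
STORE_FAST u → u=1600. Stack: []
LOAD_FAST k → push -9. Stack: [-9]
LOAD_CONST → push 3. Stack: [-9, 3]
BINARY_OP ^ → -9 ^ 3 = -12. Stack: [-12]
RETURN_VALUE → return -12.

-12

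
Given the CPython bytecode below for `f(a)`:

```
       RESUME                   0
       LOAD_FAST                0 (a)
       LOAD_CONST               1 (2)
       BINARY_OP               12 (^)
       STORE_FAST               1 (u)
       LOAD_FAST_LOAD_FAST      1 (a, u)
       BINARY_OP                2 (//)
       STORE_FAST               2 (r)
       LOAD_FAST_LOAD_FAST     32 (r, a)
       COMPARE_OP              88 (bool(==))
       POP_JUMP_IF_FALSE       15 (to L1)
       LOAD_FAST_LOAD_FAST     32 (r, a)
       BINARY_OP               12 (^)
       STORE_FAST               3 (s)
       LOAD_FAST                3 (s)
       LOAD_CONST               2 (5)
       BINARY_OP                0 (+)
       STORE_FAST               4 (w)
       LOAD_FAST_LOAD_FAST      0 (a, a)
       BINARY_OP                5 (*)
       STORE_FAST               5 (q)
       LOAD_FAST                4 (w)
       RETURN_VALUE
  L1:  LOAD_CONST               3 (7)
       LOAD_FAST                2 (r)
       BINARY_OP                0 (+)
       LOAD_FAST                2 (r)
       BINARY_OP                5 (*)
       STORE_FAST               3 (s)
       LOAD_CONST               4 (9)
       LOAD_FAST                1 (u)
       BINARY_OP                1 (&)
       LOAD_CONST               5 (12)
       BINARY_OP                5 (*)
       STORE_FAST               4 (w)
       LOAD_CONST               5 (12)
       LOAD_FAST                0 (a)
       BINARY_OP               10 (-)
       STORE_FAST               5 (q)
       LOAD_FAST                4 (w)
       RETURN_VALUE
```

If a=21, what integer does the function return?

LOAD_FAST a → push 21. Stack: [21]
LOAD_CONST → push 2. Stack: [21, 2]
BINARY_OP ^ → 21 ^ 2 = 23. Stack: [23]
STORE_FAST u → u=23. Stack: []
LOAD_FAST_LOAD_FAST a,u → push 21,23. Stack: [21, 23]
BINARY_OP // → 21 // 23 = 0. Stack: [0]
STORE_FAST r → r=0. Stack: []
LOAD_FAST_LOAD_FAST r,a → push 0,21. Stack: [0, 21]
COMPARE_OP bool(==) → 0 vs 21 = False. Stack: [False]
POP_JUMP_IF_FALSE → pop False; jump. Stack: []
LOAD_CONST → push 7. Stack: [7]
LOAD_FAST r → push 0. Stack: [7, 0]
BINARY_OP + → 7 + 0 = 7. Stack: [7]
LOAD_FAST r → push 0. Stack: [7, 0]
BINARY_OP * → 7 * 0 = 0. Stack: [0]
STORE_FAST s → s=0. Stack: []
LOAD_CONST → push 9. Stack: [9]
LOAD_FAST u → push 23. Stack: [9, 23]
BINARY_OP & → 9 & 23 = 1. Stack: [1]
LOAD_CONST → push 12. Stack: [1, 12]
BINARY_OP * → 1 * 12 = 12. Stack: [12]
STORE_FAST w → w=12. Stack: []
LOAD_CONST → push 12. Stack: [12]
LOAD_FAST a → push 21. Stack: [12, 21]
BINARY_OP - → 12 - 21 = -9. Stack: [-9]
STORE_FAST q → q=-9. Stack: []
LOAD_FAST w → push 12. Stack: [12]
RETURN_VALUE → return 12.

12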